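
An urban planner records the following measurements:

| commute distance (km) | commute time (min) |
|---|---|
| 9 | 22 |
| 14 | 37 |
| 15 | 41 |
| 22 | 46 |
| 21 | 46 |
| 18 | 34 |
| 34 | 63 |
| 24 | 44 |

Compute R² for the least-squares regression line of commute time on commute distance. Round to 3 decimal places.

0.878

n = 8, Σx = 157, Σy = 333, Σxy = 7119, Σx² = 3483, Σy² = 14827
Sxx = Σx² − (Σx)²/n = 3483 − 3081.125 = 401.875
Sxy = Σxy − (Σx)(Σy)/n = 7119 − 6535.125 = 583.875
Syy = Σy² − (Σy)²/n = 14827 − 13861.125 = 965.875
R² = Sxy²/(Sxx·Syy) = (583.875)²/(401.875·965.875) = 0.878270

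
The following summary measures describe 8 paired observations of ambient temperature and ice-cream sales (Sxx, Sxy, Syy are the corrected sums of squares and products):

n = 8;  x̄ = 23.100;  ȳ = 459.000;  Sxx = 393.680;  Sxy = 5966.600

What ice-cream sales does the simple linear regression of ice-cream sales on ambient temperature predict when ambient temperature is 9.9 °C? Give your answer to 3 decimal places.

b = Sxy/Sxx = 5966.6/393.68 = 15.155964
a = ȳ − b·x̄ = 459 − 15.155964·23.1 = 108.897226
ŷ(9.9) = a + b·9.9 = 108.897226 + 15.155964·9.9 = 258.941272

258.941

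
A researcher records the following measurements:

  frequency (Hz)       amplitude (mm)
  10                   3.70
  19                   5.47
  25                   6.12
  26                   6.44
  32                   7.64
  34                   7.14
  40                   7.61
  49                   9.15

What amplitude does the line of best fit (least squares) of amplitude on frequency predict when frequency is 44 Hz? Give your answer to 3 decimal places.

n = 8, Σx = 235, Σy = 53.27, Σxy = 1701.36, Σx² = 7943
Sxx = Σx² − (Σx)²/n = 7943 − 6903.125 = 1039.875
Sxy = Σxy − (Σx)(Σy)/n = 1701.36 − 1564.80625 = 136.55375
b = Sxy/Sxx = 136.55375/1039.875 = 0.131317
a = ȳ − b·x̄ = 6.65875 − 0.131317·29.375 = 2.801299
ŷ(44) = a + b·44 = 2.801299 + 0.131317·44 = 8.579268

8.579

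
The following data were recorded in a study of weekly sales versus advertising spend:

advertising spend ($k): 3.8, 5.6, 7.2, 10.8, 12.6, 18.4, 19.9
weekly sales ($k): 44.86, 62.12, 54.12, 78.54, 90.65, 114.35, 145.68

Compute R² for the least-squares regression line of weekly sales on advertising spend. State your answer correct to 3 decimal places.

n = 7, Σx = 78.3, Σy = 590.32, Σxy = 7901.498, Σx² = 1107.61, Σy² = 57484.8274
Sxx = Σx² − (Σx)²/n = 1107.61 − 875.841429 = 231.768571
Sxy = Σxy − (Σx)(Σy)/n = 7901.498 − 6603.150857 = 1298.347143
Syy = Σy² − (Σy)²/n = 57484.8274 − 49782.528914 = 7702.298486
R² = Sxy²/(Sxx·Syy) = (1298.347143)²/(231.768571·7702.298486) = 0.944293

0.944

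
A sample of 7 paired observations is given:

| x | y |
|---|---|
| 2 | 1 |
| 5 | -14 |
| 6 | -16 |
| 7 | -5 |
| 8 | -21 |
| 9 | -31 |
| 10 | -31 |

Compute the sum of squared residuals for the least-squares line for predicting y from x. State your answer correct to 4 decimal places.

216.6086

n = 7, Σx = 47, Σy = -117, Σxy = -956, Σx² = 359, Σy² = 2841
Sxx = Σx² − (Σx)²/n = 359 − 315.571429 = 43.428571
Sxy = Σxy − (Σx)(Σy)/n = -956 − (-785.571429) = -170.428571
Syy = Σy² − (Σy)²/n = 2841 − 1955.571429 = 885.428571
b = Sxy/Sxx = -170.428571/43.428571 = -3.924342
SSE = Syy − b·Sxy = 885.428571 − (-3.924342)·(-170.428571) = 216.608553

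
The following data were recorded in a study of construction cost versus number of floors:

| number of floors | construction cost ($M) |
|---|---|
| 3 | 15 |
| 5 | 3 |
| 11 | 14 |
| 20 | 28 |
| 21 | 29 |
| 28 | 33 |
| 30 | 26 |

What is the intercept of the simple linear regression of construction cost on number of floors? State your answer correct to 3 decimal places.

n = 7, Σx = 118, Σy = 148, Σxy = 3087, Σx² = 2680
Sxx = Σx² − (Σx)²/n = 2680 − 1989.142857 = 690.857143
Sxy = Σxy − (Σx)(Σy)/n = 3087 − 2494.857143 = 592.142857
b = Sxy/Sxx = 592.142857/690.857143 = 0.857113
a = ȳ − b·x̄ = 21.142857 − 0.857113·16.857143 = 6.694376

6.694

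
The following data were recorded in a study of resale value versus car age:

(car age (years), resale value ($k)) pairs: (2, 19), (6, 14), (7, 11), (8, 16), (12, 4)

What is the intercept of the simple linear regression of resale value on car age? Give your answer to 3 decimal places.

n = 5, Σx = 35, Σy = 64, Σxy = 375, Σx² = 297
Sxx = Σx² − (Σx)²/n = 297 − 245 = 52
Sxy = Σxy − (Σx)(Σy)/n = 375 − 448 = -73
b = Sxy/Sxx = -73/52 = -1.403846
a = ȳ − b·x̄ = 12.8 − (-1.403846)·7 = 22.626923

22.627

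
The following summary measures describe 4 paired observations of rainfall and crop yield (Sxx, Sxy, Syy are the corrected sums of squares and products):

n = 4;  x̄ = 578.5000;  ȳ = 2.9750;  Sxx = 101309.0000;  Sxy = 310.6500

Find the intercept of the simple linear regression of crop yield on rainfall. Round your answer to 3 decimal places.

b = Sxy/Sxx = 310.65/101309 = 0.003066
a = ȳ − b·x̄ = 2.975 − 0.003066·578.5 = 1.201110

1.201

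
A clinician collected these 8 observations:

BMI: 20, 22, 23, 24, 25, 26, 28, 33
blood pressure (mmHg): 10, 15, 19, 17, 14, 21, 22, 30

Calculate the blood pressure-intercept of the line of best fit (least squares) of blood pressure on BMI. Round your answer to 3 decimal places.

n = 8, Σx = 201, Σy = 148, Σxy = 3877, Σx² = 5163
Sxx = Σx² − (Σx)²/n = 5163 − 5050.125 = 112.875
Sxy = Σxy − (Σx)(Σy)/n = 3877 − 3718.5 = 158.5
b = Sxy/Sxx = 158.5/112.875 = 1.404208
a = ȳ − b·x̄ = 18.5 − 1.404208·25.125 = -16.780731

-16.781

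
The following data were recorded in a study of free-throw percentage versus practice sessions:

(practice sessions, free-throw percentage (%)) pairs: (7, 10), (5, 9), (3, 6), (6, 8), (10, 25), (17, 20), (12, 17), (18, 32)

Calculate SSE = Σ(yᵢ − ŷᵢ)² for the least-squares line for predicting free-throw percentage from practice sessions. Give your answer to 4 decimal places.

n = 8, Σx = 78, Σy = 127, Σxy = 1551, Σx² = 976, Σy² = 2619
Sxx = Σx² − (Σx)²/n = 976 − 760.5 = 215.5
Sxy = Σxy − (Σx)(Σy)/n = 1551 − 1238.25 = 312.75
Syy = Σy² − (Σy)²/n = 2619 − 2016.125 = 602.875
b = Sxy/Sxx = 312.75/215.5 = 1.451276
SSE = Syy − b·Sxy = 602.875 − 1.451276·312.75 = 148.988399

148.9884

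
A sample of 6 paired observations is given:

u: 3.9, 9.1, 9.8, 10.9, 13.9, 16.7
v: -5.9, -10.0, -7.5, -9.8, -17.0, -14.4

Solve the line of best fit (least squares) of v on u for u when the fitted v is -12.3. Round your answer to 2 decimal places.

12.58

n = 6, Σx = 64.3, Σy = -64.6, Σxy = -771.11, Σx² = 784.97
Sxx = Σx² − (Σx)²/n = 784.97 − 689.081667 = 95.888333
Sxy = Σxy − (Σx)(Σy)/n = -771.11 − (-692.296667) = -78.813333
b = Sxy/Sxx = -78.813333/95.888333 = -0.821928
a = ȳ − b·x̄ = -10.766667 − (-0.821928)·10.716667 = -1.958335
Set a + b·x = -12.3: x = (-12.3 − (-1.958335)) / (-0.821928) = 12.582198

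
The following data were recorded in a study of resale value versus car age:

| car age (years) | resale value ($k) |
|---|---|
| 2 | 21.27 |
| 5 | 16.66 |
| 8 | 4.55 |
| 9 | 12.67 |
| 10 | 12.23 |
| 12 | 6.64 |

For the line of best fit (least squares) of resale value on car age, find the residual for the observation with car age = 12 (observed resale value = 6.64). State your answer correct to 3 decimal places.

n = 6, Σx = 46, Σy = 74.02, Σxy = 478.25, Σx² = 418
Sxx = Σx² − (Σx)²/n = 418 − 352.666667 = 65.333333
Sxy = Σxy − (Σx)(Σy)/n = 478.25 − 567.486667 = -89.236667
b = Sxy/Sxx = -89.236667/65.333333 = -1.365867
a = ȳ − b·x̄ = 12.336667 − (-1.365867)·7.666667 = 22.808316
ŷ(12) = 22.808316 + (-1.365867)·12 = 6.417908
residual = y − ŷ = 6.64 − 6.417908 = 0.222092

0.222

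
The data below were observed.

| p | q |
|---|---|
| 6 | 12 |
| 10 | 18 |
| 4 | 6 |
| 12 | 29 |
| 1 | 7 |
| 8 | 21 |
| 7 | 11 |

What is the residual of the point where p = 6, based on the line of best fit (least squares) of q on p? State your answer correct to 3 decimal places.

n = 7, Σx = 48, Σy = 104, Σxy = 876, Σx² = 410
Sxx = Σx² − (Σx)²/n = 410 − 329.142857 = 80.857143
Sxy = Σxy − (Σx)(Σy)/n = 876 − 713.142857 = 162.857143
b = Sxy/Sxx = 162.857143/80.857143 = 2.014134
a = ȳ − b·x̄ = 14.857143 − 2.014134·6.857143 = 1.045936
ŷ(6) = 1.045936 + 2.014134·6 = 13.130742
residual = y − ŷ = 12 − 13.130742 = -1.130742

-1.131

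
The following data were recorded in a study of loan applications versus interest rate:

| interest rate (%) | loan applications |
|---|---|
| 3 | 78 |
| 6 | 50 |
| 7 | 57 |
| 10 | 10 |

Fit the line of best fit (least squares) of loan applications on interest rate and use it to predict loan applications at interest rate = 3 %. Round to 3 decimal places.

n = 4, Σx = 26, Σy = 195, Σxy = 1033, Σx² = 194
Sxx = Σx² − (Σx)²/n = 194 − 169 = 25
Sxy = Σxy − (Σx)(Σy)/n = 1033 − 1267.5 = -234.5
b = Sxy/Sxx = -234.5/25 = -9.38
a = ȳ − b·x̄ = 48.75 − (-9.38)·6.5 = 109.72
ŷ(3) = a + b·3 = 109.72 + (-9.38)·3 = 81.58

81.580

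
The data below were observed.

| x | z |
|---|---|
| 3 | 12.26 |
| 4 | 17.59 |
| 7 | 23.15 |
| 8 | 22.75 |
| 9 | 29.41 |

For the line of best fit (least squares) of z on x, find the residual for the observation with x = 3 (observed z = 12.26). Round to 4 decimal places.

-1.1436

n = 5, Σx = 31, Σy = 105.16, Σxy = 715.88, Σx² = 219
Sxx = Σx² − (Σx)²/n = 219 − 192.2 = 26.8
Sxy = Σxy − (Σx)(Σy)/n = 715.88 − 651.992 = 63.888
b = Sxy/Sxx = 63.888/26.8 = 2.383881
a = ȳ − b·x̄ = 21.032 − 2.383881·6.2 = 6.251940
ŷ(3) = 6.251940 + 2.383881·3 = 13.403582
residual = y − ŷ = 12.26 − 13.403582 = -1.143582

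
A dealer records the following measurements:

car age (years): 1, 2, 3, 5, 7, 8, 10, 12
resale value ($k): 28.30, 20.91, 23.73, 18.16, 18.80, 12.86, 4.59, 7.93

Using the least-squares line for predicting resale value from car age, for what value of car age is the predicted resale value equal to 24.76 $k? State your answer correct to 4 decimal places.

1.8447

n = 8, Σx = 48, Σy = 135.28, Σxy = 607.65, Σx² = 396
Sxx = Σx² − (Σx)²/n = 396 − 288 = 108
Sxy = Σxy − (Σx)(Σy)/n = 607.65 − 811.68 = -204.03
b = Sxy/Sxx = -204.03/108 = -1.889167
a = ȳ − b·x̄ = 16.91 − (-1.889167)·6 = 28.245
Set a + b·x = 24.76: x = (24.76 − 28.245) / (-1.889167) = 1.844729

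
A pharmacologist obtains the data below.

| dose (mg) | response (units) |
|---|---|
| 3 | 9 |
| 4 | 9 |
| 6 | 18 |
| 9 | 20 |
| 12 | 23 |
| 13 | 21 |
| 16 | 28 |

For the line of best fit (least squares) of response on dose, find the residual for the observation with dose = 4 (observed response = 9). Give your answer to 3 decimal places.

n = 7, Σx = 63, Σy = 128, Σxy = 1348, Σx² = 711
Sxx = Σx² − (Σx)²/n = 711 − 567 = 144
Sxy = Σxy − (Σx)(Σy)/n = 1348 − 1152 = 196
b = Sxy/Sxx = 196/144 = 1.361111
a = ȳ − b·x̄ = 18.285714 − 1.361111·9 = 6.035714
ŷ(4) = 6.035714 + 1.361111·4 = 11.480159
residual = y − ŷ = 9 − 11.480159 = -2.480159

-2.480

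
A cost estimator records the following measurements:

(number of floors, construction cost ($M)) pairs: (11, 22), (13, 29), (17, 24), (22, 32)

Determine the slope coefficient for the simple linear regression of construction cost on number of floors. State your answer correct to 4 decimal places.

n = 4, Σx = 63, Σy = 107, Σxy = 1731, Σx² = 1063
Sxx = Σx² − (Σx)²/n = 1063 − 992.25 = 70.75
Sxy = Σxy − (Σx)(Σy)/n = 1731 − 1685.25 = 45.75
b = Sxy/Sxx = 45.75/70.75 = 0.646643

0.6466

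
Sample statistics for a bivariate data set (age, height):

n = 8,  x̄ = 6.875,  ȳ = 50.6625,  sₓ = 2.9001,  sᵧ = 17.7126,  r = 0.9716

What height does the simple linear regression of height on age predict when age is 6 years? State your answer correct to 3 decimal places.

b = r · sᵧ/sₓ = 0.9716 · 17.7126/2.9001 = 5.934127
a = ȳ − b·x̄ = 50.6625 − 5.934127·6.875 = 9.865376
ŷ(6) = a + b·6 = 9.865376 + 5.934127·6 = 45.470139

45.470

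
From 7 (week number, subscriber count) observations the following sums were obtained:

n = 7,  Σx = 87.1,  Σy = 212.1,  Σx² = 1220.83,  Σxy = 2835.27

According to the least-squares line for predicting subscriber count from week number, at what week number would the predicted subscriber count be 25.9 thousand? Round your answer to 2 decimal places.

9.37

Sxx = Σx² − (Σx)²/n = 1220.83 − 1083.772857 = 137.057143
Sxy = Σxy − (Σx)(Σy)/n = 2835.27 − 2639.13 = 196.14
b = Sxy/Sxx = 196.14/137.057143 = 1.431082
a = ȳ − b·x̄ = 30.3 − 1.431082·12.442857 = 12.493252
Set a + b·x = 25.9: x = (25.9 − 12.493252) / 1.431082 = 9.368260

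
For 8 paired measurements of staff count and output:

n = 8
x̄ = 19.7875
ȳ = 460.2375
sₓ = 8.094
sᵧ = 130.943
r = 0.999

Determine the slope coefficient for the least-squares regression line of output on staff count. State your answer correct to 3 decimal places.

16.162

b = r · sᵧ/sₓ = 0.999 · 130.943/8.094 = 16.161608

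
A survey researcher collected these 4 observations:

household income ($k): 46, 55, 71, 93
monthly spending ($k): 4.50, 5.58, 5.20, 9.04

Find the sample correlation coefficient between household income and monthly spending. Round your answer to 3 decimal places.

n = 4, Σx = 265, Σy = 24.32, Σxy = 1723.82, Σx² = 18831, Σy² = 160.148
Sxx = Σx² − (Σx)²/n = 18831 − 17556.25 = 1274.75
Sxy = Σxy − (Σx)(Σy)/n = 1723.82 − 1611.2 = 112.62
Syy = Σy² − (Σy)²/n = 160.148 − 147.8656 = 12.2824
r = Sxy/√(Sxx·Syy) = 112.62/√(15656.9894) = 112.62/125.127892 = 0.900039

0.900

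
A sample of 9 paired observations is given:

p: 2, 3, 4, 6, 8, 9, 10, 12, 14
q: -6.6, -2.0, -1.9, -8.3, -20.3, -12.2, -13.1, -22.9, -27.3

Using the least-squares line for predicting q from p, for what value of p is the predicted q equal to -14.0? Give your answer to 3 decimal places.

8.192

n = 9, Σx = 68, Σy = -114.6, Σxy = -1136.8, Σx² = 650
Sxx = Σx² − (Σx)²/n = 650 − 513.777778 = 136.222222
Sxy = Σxy − (Σx)(Σy)/n = -1136.8 − (-865.866667) = -270.933333
b = Sxy/Sxx = -270.933333/136.222222 = -1.988907
a = ȳ − b·x̄ = -12.733333 − (-1.988907)·7.555556 = 2.293964
Set a + b·x = -14.0: x = (-14.0 − 2.293964) / (-1.988907) = 8.192421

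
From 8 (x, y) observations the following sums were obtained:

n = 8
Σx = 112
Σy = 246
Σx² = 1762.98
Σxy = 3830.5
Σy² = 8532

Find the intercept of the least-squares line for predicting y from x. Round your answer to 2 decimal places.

Sxx = Σx² − (Σx)²/n = 1762.98 − 1568 = 194.98
Sxy = Σxy − (Σx)(Σy)/n = 3830.5 − 3444 = 386.5
b = Sxy/Sxx = 386.5/194.98 = 1.982255
a = ȳ − b·x̄ = 30.75 − 1.982255·14 = 2.998436

3.00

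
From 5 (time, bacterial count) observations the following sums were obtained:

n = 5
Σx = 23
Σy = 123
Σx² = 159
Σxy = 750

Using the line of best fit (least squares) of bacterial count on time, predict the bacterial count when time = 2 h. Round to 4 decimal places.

Sxx = Σx² − (Σx)²/n = 159 − 105.8 = 53.2
Sxy = Σxy − (Σx)(Σy)/n = 750 − 565.8 = 184.2
b = Sxy/Sxx = 184.2/53.2 = 3.462406
a = ȳ − b·x̄ = 24.6 − 3.462406·4.6 = 8.672932
ŷ(2) = a + b·2 = 8.672932 + 3.462406·2 = 15.597744

15.5977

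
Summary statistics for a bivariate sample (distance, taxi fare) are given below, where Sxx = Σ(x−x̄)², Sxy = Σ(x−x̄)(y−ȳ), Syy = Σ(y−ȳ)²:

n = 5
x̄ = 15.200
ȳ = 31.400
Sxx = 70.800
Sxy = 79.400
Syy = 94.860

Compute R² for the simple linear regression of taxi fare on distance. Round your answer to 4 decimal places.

R² = Sxy²/(Sxx·Syy) = (79.4)²/(70.8·94.86) = 0.938695

0.9387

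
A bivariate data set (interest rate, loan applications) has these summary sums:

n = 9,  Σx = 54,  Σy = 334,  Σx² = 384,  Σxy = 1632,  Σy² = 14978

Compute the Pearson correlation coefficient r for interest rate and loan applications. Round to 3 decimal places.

-0.945

Sxx = Σx² − (Σx)²/n = 384 − 324 = 60
Sxy = Σxy − (Σx)(Σy)/n = 1632 − 2004 = -372
Syy = Σy² − (Σy)²/n = 14978 − 12395.111111 = 2582.888889
r = Sxy/√(Sxx·Syy) = -372/√(154973.333333) = -372/393.666526 = -0.944962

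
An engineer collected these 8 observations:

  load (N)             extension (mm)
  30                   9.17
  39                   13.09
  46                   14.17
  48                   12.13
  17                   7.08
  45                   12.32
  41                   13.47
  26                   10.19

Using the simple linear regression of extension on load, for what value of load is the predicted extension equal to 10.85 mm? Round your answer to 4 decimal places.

33.4283

n = 8, Σx = 292, Σy = 91.62, Σxy = 3511.64, Σx² = 11512
Sxx = Σx² − (Σx)²/n = 11512 − 10658 = 854
Sxy = Σxy − (Σx)(Σy)/n = 3511.64 − 3344.13 = 167.51
b = Sxy/Sxx = 167.51/854 = 0.196148
a = ȳ − b·x̄ = 11.4525 − 0.196148·36.5 = 4.293115
Set a + b·x = 10.85: x = (10.85 − 4.293115) / 0.196148 = 33.428333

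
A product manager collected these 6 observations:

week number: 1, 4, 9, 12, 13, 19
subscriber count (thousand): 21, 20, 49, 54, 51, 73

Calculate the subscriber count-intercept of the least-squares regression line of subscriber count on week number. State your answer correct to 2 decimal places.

n = 6, Σx = 58, Σy = 268, Σxy = 3240, Σx² = 772
Sxx = Σx² − (Σx)²/n = 772 − 560.666667 = 211.333333
Sxy = Σxy − (Σx)(Σy)/n = 3240 − 2590.666667 = 649.333333
b = Sxy/Sxx = 649.333333/211.333333 = 3.072555
a = ȳ − b·x̄ = 44.666667 − 3.072555·9.666667 = 14.965300

14.97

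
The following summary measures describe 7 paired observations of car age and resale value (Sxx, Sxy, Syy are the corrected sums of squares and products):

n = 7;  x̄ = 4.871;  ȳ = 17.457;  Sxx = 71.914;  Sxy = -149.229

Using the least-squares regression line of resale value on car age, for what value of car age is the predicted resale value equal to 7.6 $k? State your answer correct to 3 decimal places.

9.621

b = Sxy/Sxx = -149.229/71.914 = -2.075104
a = ȳ − b·x̄ = 17.457 − (-2.075104)·4.871 = 27.564830
Set a + b·x = 7.6: x = (7.6 − 27.564830) / (-2.075104) = 9.621124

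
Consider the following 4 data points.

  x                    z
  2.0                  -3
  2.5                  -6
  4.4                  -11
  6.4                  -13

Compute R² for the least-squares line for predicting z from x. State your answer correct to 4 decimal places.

0.9202

n = 4, Σx = 15.3, Σy = -33, Σxy = -152.6, Σx² = 70.57, Σy² = 335
Sxx = Σx² − (Σx)²/n = 70.57 − 58.5225 = 12.0475
Sxy = Σxy − (Σx)(Σy)/n = -152.6 − (-126.225) = -26.375
Syy = Σy² − (Σy)²/n = 335 − 272.25 = 62.75
R² = Sxy²/(Sxx·Syy) = (-26.375)²/(12.0475·62.75) = 0.920183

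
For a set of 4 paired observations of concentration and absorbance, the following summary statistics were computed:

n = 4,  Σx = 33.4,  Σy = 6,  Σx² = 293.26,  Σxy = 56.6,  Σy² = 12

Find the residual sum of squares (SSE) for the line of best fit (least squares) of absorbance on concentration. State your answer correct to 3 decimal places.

0.060

Sxx = Σx² − (Σx)²/n = 293.26 − 278.89 = 14.37
Sxy = Σxy − (Σx)(Σy)/n = 56.6 − 50.1 = 6.5
Syy = Σy² − (Σy)²/n = 12 − 9 = 3
b = Sxy/Sxx = 6.5/14.37 = 0.452331
SSE = Syy − b·Sxy = 3 − 0.452331·6.5 = 0.059847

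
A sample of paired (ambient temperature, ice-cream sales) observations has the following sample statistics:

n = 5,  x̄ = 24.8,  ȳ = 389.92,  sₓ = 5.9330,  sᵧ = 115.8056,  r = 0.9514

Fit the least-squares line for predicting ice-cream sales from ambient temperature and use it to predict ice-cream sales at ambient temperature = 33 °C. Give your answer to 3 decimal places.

b = r · sᵧ/sₓ = 0.9514 · 115.8056/5.933 = 18.570276
a = ȳ − b·x̄ = 389.92 − 18.570276·24.8 = -70.622846
ŷ(33) = a + b·33 = -70.622846 + 18.570276·33 = 542.196264

542.196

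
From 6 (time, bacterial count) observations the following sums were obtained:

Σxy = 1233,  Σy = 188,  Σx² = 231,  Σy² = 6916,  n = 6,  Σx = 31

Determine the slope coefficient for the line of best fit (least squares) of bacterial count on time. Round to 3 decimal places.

3.694

Sxx = Σx² − (Σx)²/n = 231 − 160.166667 = 70.833333
Sxy = Σxy − (Σx)(Σy)/n = 1233 − 971.333333 = 261.666667
b = Sxy/Sxx = 261.666667/70.833333 = 3.694118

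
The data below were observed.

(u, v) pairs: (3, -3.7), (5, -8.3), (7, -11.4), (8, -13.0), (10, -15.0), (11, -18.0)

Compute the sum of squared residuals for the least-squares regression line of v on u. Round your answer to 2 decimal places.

2.18

n = 6, Σx = 44, Σy = -69.4, Σxy = -584.4, Σx² = 368, Σy² = 930.54
Sxx = Σx² − (Σx)²/n = 368 − 322.666667 = 45.333333
Sxy = Σxy − (Σx)(Σy)/n = -584.4 − (-508.933333) = -75.466667
Syy = Σy² − (Σy)²/n = 930.54 − 802.726667 = 127.813333
b = Sxy/Sxx = -75.466667/45.333333 = -1.664706
SSE = Syy − b·Sxy = 127.813333 − (-1.664706)·(-75.466667) = 2.183529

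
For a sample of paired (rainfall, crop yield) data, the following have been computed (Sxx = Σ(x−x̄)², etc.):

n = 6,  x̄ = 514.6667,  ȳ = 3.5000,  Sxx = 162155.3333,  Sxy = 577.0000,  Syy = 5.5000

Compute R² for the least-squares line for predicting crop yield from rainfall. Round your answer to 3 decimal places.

0.373

R² = Sxy²/(Sxx·Syy) = (577)²/(162155.3333·5.5) = 0.373300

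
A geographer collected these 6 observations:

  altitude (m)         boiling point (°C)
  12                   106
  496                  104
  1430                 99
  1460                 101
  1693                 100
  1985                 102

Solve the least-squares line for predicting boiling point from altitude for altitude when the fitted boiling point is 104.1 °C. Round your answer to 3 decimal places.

n = 6, Σx = 7076, Σy = 612, Σxy = 713656, Σx² = 11229134
Sxx = Σx² − (Σx)²/n = 11229134 − 8344962.666667 = 2884171.333333
Sxy = Σxy − (Σx)(Σy)/n = 713656 − 721752 = -8096
b = Sxy/Sxx = -8096/2884171.333333 = -0.002807
a = ȳ − b·x̄ = 102 − (-0.002807)·1179.333333 = 105.310442
Set a + b·x = 104.1: x = (104.1 − 105.310442) / (-0.002807) = 431.215769

431.216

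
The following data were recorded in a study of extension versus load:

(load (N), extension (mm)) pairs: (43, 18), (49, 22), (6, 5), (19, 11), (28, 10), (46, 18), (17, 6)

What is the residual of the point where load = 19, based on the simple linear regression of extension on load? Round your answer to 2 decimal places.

n = 7, Σx = 208, Σy = 90, Σxy = 3301, Σx² = 7836
Sxx = Σx² − (Σx)²/n = 7836 − 6180.571429 = 1655.428571
Sxy = Σxy − (Σx)(Σy)/n = 3301 − 2674.285714 = 626.714286
b = Sxy/Sxx = 626.714286/1655.428571 = 0.378581
a = ȳ − b·x̄ = 12.857143 − 0.378581·29.714286 = 1.607870
ŷ(19) = 1.607870 + 0.378581·19 = 8.800915
residual = y − ŷ = 11 − 8.800915 = 2.199085

2.20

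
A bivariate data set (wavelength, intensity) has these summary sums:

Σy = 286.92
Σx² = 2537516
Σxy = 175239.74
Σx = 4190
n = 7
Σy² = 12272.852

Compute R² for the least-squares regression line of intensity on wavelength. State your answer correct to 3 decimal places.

Sxx = Σx² − (Σx)²/n = 2537516 − 2508014.285714 = 29501.714286
Sxy = Σxy − (Σx)(Σy)/n = 175239.74 − 171742.114286 = 3497.625714
Syy = Σy² − (Σy)²/n = 12272.852 − 11760.440914 = 512.411086
R² = Sxy²/(Sxx·Syy) = (3497.625714)²/(29501.714286·512.411086) = 0.809247

0.809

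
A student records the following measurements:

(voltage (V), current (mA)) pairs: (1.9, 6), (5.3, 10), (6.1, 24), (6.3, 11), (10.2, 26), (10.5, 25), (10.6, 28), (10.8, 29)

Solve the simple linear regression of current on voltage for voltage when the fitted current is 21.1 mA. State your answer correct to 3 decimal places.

n = 8, Σx = 61.7, Σy = 159, Σxy = 1417.8, Σx² = 551.89
Sxx = Σx² − (Σx)²/n = 551.89 − 475.86125 = 76.02875
Sxy = Σxy − (Σx)(Σy)/n = 1417.8 − 1226.2875 = 191.5125
b = Sxy/Sxx = 191.5125/76.02875 = 2.518948
a = ȳ − b·x̄ = 19.875 − 2.518948·7.7125 = 0.447610
Set a + b·x = 21.1: x = (21.1 − 0.447610) / 2.518948 = 8.198814

8.199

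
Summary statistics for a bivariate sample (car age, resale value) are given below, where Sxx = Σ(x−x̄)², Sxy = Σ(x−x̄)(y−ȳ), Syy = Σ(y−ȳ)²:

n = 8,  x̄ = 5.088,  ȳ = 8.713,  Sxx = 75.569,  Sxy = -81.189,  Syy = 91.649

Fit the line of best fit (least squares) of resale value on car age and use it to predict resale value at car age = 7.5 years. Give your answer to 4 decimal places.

b = Sxy/Sxx = -81.189/75.569 = -1.074369
a = ȳ − b·x̄ = 8.713 − (-1.074369)·5.088 = 14.179390
ŷ(7.5) = a + b·7.5 = 14.179390 + (-1.074369)·7.5 = 6.121622

6.1216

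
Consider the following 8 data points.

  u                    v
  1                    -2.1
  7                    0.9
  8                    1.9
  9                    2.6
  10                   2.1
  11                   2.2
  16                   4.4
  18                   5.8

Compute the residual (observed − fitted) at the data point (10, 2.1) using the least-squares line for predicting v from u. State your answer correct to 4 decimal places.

n = 8, Σx = 80, Σy = 17.8, Σxy = 262.8, Σx² = 996
Sxx = Σx² − (Σx)²/n = 996 − 800 = 196
Sxy = Σxy − (Σx)(Σy)/n = 262.8 − 178 = 84.8
b = Sxy/Sxx = 84.8/196 = 0.432653
a = ȳ − b·x̄ = 2.225 − 0.432653·10 = -2.101531
ŷ(10) = -2.101531 + 0.432653·10 = 2.225
residual = y − ŷ = 2.1 − 2.225 = -0.125

-0.1250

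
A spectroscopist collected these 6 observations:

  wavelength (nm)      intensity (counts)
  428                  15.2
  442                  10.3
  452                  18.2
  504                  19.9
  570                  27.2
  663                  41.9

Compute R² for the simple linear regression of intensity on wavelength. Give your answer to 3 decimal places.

0.936

n = 6, Σx = 3059, Σy = 132.7, Σxy = 72597.9, Σx² = 1601337, Σy² = 3559.83
Sxx = Σx² − (Σx)²/n = 1601337 − 1559580.166667 = 41756.833333
Sxy = Σxy − (Σx)(Σy)/n = 72597.9 − 67654.883333 = 4943.016667
Syy = Σy² − (Σy)²/n = 3559.83 − 2934.881667 = 624.948333
R² = Sxy²/(Sxx·Syy) = (4943.016667)²/(41756.833333·624.948333) = 0.936295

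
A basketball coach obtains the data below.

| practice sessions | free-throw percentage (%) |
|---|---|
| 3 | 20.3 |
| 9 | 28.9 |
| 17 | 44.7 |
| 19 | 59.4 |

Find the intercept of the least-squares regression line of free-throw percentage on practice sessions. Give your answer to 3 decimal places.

11.259

n = 4, Σx = 48, Σy = 153.3, Σxy = 2209.5, Σx² = 740
Sxx = Σx² − (Σx)²/n = 740 − 576 = 164
Sxy = Σxy − (Σx)(Σy)/n = 2209.5 − 1839.6 = 369.9
b = Sxy/Sxx = 369.9/164 = 2.255488
a = ȳ − b·x̄ = 38.325 − 2.255488·12 = 11.259146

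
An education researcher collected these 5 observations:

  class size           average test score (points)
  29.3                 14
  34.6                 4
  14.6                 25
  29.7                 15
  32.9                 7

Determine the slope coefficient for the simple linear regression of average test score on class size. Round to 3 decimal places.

n = 5, Σx = 141.1, Σy = 65, Σxy = 1589.4, Σx² = 4233.31
Sxx = Σx² − (Σx)²/n = 4233.31 − 3981.842 = 251.468
Sxy = Σxy − (Σx)(Σy)/n = 1589.4 − 1834.3 = -244.9
b = Sxy/Sxx = -244.9/251.468 = -0.973881

-0.974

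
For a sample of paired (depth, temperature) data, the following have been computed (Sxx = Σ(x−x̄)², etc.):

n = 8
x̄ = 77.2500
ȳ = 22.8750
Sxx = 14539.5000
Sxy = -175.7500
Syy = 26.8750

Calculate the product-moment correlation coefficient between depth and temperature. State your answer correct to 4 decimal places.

-0.2812

r = Sxy/√(Sxx·Syy) = -175.75/√(390749.0625) = -175.75/625.099242 = -0.281155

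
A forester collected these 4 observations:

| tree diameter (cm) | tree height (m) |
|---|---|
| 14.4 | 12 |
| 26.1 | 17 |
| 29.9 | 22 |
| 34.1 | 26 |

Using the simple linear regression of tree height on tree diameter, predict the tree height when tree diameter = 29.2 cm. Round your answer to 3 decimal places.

n = 4, Σx = 104.5, Σy = 77, Σxy = 2160.9, Σx² = 2945.39
Sxx = Σx² − (Σx)²/n = 2945.39 − 2730.0625 = 215.3275
Sxy = Σxy − (Σx)(Σy)/n = 2160.9 − 2011.625 = 149.275
b = Sxy/Sxx = 149.275/215.3275 = 0.693246
a = ȳ − b·x̄ = 19.25 − 0.693246·26.125 = 1.138940
ŷ(29.2) = a + b·29.2 = 1.138940 + 0.693246·29.2 = 21.381732

21.382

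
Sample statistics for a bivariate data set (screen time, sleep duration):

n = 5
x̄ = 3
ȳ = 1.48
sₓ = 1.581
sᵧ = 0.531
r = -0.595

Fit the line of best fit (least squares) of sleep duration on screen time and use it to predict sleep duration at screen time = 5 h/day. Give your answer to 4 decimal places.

b = r · sᵧ/sₓ = -0.595 · 0.531/1.581 = -0.199839
a = ȳ − b·x̄ = 1.48 − (-0.199839)·3 = 2.079516
ŷ(5) = a + b·5 = 2.079516 + (-0.199839)·5 = 1.080323

1.0803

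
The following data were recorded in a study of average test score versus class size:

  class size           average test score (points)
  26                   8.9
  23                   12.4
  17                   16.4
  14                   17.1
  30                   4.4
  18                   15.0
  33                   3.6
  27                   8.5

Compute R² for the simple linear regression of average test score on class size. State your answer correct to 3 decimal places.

n = 8, Σx = 188, Σy = 86.3, Σxy = 1785.1, Σx² = 4732, Σy² = 1123.91
Sxx = Σx² − (Σx)²/n = 4732 − 4418 = 314
Sxy = Σxy − (Σx)(Σy)/n = 1785.1 − 2028.05 = -242.95
Syy = Σy² − (Σy)²/n = 1123.91 − 930.96125 = 192.94875
R² = Sxy²/(Sxx·Syy) = (-242.95)²/(314·192.94875) = 0.974232

0.974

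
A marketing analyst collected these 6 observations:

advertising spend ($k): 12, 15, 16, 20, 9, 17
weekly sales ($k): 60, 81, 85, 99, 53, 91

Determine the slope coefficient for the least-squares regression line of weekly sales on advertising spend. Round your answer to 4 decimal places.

4.5724

n = 6, Σx = 89, Σy = 469, Σxy = 7299, Σx² = 1395
Sxx = Σx² − (Σx)²/n = 1395 − 1320.166667 = 74.833333
Sxy = Σxy − (Σx)(Σy)/n = 7299 − 6956.833333 = 342.166667
b = Sxy/Sxx = 342.166667/74.833333 = 4.572383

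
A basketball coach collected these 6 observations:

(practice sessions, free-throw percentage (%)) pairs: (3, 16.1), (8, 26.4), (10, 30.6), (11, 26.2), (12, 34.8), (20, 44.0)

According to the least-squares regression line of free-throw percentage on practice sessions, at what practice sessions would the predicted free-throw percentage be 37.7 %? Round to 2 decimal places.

n = 6, Σx = 64, Σy = 178.1, Σxy = 2151.3, Σx² = 838
Sxx = Σx² − (Σx)²/n = 838 − 682.666667 = 155.333333
Sxy = Σxy − (Σx)(Σy)/n = 2151.3 − 1899.733333 = 251.566667
b = Sxy/Sxx = 251.566667/155.333333 = 1.619528
a = ȳ − b·x̄ = 29.683333 − 1.619528·10.666667 = 12.408369
Set a + b·x = 37.7: x = (37.7 − 12.408369) / 1.619528 = 15.616669

15.62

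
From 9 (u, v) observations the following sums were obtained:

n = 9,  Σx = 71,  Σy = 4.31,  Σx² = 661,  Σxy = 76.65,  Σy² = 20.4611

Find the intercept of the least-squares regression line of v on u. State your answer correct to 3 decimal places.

Sxx = Σx² − (Σx)²/n = 661 − 560.111111 = 100.888889
Sxy = Σxy − (Σx)(Σy)/n = 76.65 − 34.001111 = 42.648889
b = Sxy/Sxx = 42.648889/100.888889 = 0.422731
a = ȳ − b·x̄ = 0.478889 − 0.422731·7.888889 = -2.855991

-2.856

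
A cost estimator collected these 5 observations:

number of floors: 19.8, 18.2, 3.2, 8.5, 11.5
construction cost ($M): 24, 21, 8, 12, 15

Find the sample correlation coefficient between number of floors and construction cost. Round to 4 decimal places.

0.9949

n = 5, Σx = 61.2, Σy = 80, Σxy = 1157.5, Σx² = 938.02, Σy² = 1450
Sxx = Σx² − (Σx)²/n = 938.02 − 749.088 = 188.932
Sxy = Σxy − (Σx)(Σy)/n = 1157.5 − 979.2 = 178.3
Syy = Σy² − (Σy)²/n = 1450 − 1280 = 170
r = Sxy/√(Sxx·Syy) = 178.3/√(32118.44) = 178.3/179.216182 = 0.994888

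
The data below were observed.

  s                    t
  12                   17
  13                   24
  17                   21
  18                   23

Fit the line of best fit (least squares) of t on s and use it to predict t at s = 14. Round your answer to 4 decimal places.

n = 4, Σx = 60, Σy = 85, Σxy = 1287, Σx² = 926
Sxx = Σx² − (Σx)²/n = 926 − 900 = 26
Sxy = Σxy − (Σx)(Σy)/n = 1287 − 1275 = 12
b = Sxy/Sxx = 12/26 = 0.461538
a = ȳ − b·x̄ = 21.25 − 0.461538·15 = 14.326923
ŷ(14) = a + b·14 = 14.326923 + 0.461538·14 = 20.788462

20.7885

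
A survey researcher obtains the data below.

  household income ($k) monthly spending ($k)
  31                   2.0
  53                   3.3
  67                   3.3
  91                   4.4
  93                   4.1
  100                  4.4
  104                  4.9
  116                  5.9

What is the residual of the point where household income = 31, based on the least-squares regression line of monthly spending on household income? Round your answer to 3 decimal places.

n = 8, Σx = 655, Σy = 32.3, Σxy = 2873.7, Σx² = 59461
Sxx = Σx² − (Σx)²/n = 59461 − 53628.125 = 5832.875
Sxy = Σxy − (Σx)(Σy)/n = 2873.7 − 2644.5625 = 229.1375
b = Sxy/Sxx = 229.1375/5832.875 = 0.039284
a = ȳ − b·x̄ = 4.0375 − 0.039284·81.875 = 0.821139
ŷ(31) = 0.821139 + 0.039284·31 = 2.038937
residual = y − ŷ = 2.0 − 2.038937 = -0.038937

-0.039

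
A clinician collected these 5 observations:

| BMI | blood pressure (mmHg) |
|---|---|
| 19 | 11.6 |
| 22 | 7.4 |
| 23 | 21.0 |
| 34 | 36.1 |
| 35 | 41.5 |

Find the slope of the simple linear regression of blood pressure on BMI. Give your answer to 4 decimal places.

n = 5, Σx = 133, Σy = 117.6, Σxy = 3546.1, Σx² = 3755
Sxx = Σx² − (Σx)²/n = 3755 − 3537.8 = 217.2
Sxy = Σxy − (Σx)(Σy)/n = 3546.1 − 3128.16 = 417.94
b = Sxy/Sxx = 417.94/217.2 = 1.924217

1.9242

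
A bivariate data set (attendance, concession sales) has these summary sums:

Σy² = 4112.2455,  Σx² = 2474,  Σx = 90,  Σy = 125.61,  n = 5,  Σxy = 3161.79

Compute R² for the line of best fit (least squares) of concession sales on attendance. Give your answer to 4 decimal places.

0.9932

Sxx = Σx² − (Σx)²/n = 2474 − 1620 = 854
Sxy = Σxy − (Σx)(Σy)/n = 3161.79 − 2260.98 = 900.81
Syy = Σy² − (Σy)²/n = 4112.2455 − 3155.57442 = 956.67108
R² = Sxy²/(Sxx·Syy) = (900.81)²/(854·956.67108) = 0.993221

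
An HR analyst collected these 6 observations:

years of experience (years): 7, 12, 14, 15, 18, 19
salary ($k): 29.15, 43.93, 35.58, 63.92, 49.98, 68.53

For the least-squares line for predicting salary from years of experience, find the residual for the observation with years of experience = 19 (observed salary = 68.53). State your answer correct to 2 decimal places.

6.45

n = 6, Σx = 85, Σy = 291.09, Σxy = 4389.84, Σx² = 1299
Sxx = Σx² − (Σx)²/n = 1299 − 1204.166667 = 94.833333
Sxy = Σxy − (Σx)(Σy)/n = 4389.84 − 4123.775 = 266.065
b = Sxy/Sxx = 266.065/94.833333 = 2.805606
a = ȳ − b·x̄ = 48.515 − 2.805606·14.166667 = 8.768910
ŷ(19) = 8.768910 + 2.805606·19 = 62.075431
residual = y − ŷ = 68.53 − 62.075431 = 6.454569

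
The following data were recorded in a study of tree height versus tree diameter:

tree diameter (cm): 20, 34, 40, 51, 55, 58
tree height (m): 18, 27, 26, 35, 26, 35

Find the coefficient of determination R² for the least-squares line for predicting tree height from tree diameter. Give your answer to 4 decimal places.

n = 6, Σx = 258, Σy = 167, Σxy = 7563, Σx² = 12146, Σy² = 4855
Sxx = Σx² − (Σx)²/n = 12146 − 11094 = 1052
Sxy = Σxy − (Σx)(Σy)/n = 7563 − 7181 = 382
Syy = Σy² − (Σy)²/n = 4855 − 4648.166667 = 206.833333
R² = Sxy²/(Sxx·Syy) = (382)²/(1052·206.833333) = 0.670642

0.6706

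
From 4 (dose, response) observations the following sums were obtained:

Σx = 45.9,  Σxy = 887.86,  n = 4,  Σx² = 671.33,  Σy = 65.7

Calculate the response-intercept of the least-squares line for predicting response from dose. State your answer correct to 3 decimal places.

5.797

Sxx = Σx² − (Σx)²/n = 671.33 − 526.7025 = 144.6275
Sxy = Σxy − (Σx)(Σy)/n = 887.86 − 753.9075 = 133.9525
b = Sxy/Sxx = 133.9525/144.6275 = 0.926190
a = ȳ − b·x̄ = 16.425 − 0.926190·11.475 = 5.796973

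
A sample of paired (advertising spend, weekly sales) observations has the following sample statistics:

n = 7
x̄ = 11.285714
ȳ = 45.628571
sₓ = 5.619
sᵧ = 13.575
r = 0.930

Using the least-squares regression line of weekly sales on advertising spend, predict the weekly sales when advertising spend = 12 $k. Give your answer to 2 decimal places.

b = r · sᵧ/sₓ = 0.93 · 13.575/5.619 = 2.246797
a = ȳ − b·x̄ = 45.628571 − 2.246797·11.285714 = 20.271867
ŷ(12) = a + b·12 = 20.271867 + 2.246797·12 = 47.233426

47.23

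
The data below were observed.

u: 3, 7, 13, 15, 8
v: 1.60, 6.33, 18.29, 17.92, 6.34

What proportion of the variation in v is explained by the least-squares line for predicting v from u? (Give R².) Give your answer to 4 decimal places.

n = 5, Σx = 46, Σy = 50.48, Σxy = 606.4, Σx² = 516, Σy² = 738.475
Sxx = Σx² − (Σx)²/n = 516 − 423.2 = 92.8
Sxy = Σxy − (Σx)(Σy)/n = 606.4 − 464.416 = 141.984
Syy = Σy² − (Σy)²/n = 738.475 − 509.64608 = 228.82892
R² = Sxy²/(Sxx·Syy) = (141.984)²/(92.8·228.82892) = 0.949336

0.9493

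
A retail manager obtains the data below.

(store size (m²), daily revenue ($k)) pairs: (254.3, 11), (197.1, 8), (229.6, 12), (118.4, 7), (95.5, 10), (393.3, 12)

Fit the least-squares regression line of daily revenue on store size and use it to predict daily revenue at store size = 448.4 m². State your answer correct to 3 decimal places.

n = 6, Σx = 1288.2, Σy = 60, Σxy = 13632.7, Σx² = 334056.76
Sxx = Σx² − (Σx)²/n = 334056.76 − 276576.54 = 57480.22
Sxy = Σxy − (Σx)(Σy)/n = 13632.7 − 12882 = 750.7
b = Sxy/Sxx = 750.7/57480.22 = 0.013060
a = ȳ − b·x̄ = 10 − 0.013060·214.7 = 7.195987
ŷ(448.4) = a + b·448.4 = 7.195987 + 0.013060·448.4 = 13.052156

13.052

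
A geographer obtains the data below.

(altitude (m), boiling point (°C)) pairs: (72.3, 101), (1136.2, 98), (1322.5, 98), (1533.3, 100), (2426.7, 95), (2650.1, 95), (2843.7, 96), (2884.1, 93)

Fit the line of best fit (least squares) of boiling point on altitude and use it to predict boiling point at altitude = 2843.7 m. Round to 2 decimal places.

n = 8, Σx = 14868.9, Σy = 776, Σxy = 1425097.4, Σx² = 34712758.27
Sxx = Σx² − (Σx)²/n = 34712758.27 − 27635523.40125 = 7077234.86875
Sxy = Σxy − (Σx)(Σy)/n = 1425097.4 − 1442283.3 = -17185.9
b = Sxy/Sxx = -17185.9/7077234.86875 = -0.002428
a = ȳ − b·x̄ = 97 − (-0.002428)·1858.6125 = 101.513335
ŷ(2843.7) = a + b·2843.7 = 101.513335 + (-0.002428)·2843.7 = 94.607877

94.61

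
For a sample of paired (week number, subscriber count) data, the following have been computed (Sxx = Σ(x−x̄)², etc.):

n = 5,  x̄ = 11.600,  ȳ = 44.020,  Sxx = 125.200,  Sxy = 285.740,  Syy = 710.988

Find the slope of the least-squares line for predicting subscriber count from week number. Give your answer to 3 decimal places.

2.282

b = Sxy/Sxx = 285.74/125.2 = 2.282268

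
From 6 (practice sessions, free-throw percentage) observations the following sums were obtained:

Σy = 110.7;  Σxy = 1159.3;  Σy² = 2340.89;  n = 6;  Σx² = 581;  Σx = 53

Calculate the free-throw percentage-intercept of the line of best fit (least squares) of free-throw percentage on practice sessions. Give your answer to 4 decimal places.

Sxx = Σx² − (Σx)²/n = 581 − 468.166667 = 112.833333
Sxy = Σxy − (Σx)(Σy)/n = 1159.3 − 977.85 = 181.45
b = Sxy/Sxx = 181.45/112.833333 = 1.608124
a = ȳ − b·x̄ = 18.45 − 1.608124·8.833333 = 4.244904

4.2449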